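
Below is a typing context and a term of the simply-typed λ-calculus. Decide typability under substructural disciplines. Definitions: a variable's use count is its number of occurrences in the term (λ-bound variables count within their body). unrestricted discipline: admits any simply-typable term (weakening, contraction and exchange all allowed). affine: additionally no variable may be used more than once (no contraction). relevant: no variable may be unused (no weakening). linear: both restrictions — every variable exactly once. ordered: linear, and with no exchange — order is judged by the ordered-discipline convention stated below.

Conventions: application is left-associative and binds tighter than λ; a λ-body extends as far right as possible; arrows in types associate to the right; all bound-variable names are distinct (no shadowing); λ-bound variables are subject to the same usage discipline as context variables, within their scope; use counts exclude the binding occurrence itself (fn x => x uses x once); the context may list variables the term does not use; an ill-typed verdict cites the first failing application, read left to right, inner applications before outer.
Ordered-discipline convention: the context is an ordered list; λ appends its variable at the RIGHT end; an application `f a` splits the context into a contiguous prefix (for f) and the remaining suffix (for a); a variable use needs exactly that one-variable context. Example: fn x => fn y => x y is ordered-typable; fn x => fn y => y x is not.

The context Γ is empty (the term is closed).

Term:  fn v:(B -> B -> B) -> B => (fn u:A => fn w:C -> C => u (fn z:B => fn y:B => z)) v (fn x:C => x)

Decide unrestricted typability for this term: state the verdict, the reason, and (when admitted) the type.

no — the type mismatch rejects it
use counts: v (λ-bound)=1; u (λ-bound)=1; w (λ-bound)=0; z (λ-bound)=1; y (λ-bound)=0; x (λ-bound)=1
left-to-right use order: u, z, v, x
typing: ill-typed: non-function type A applied to an argument
across the five disciplines: ordered ✗ | linear ✗ | affine ✗ | relevant ✗ | unrestricted ✗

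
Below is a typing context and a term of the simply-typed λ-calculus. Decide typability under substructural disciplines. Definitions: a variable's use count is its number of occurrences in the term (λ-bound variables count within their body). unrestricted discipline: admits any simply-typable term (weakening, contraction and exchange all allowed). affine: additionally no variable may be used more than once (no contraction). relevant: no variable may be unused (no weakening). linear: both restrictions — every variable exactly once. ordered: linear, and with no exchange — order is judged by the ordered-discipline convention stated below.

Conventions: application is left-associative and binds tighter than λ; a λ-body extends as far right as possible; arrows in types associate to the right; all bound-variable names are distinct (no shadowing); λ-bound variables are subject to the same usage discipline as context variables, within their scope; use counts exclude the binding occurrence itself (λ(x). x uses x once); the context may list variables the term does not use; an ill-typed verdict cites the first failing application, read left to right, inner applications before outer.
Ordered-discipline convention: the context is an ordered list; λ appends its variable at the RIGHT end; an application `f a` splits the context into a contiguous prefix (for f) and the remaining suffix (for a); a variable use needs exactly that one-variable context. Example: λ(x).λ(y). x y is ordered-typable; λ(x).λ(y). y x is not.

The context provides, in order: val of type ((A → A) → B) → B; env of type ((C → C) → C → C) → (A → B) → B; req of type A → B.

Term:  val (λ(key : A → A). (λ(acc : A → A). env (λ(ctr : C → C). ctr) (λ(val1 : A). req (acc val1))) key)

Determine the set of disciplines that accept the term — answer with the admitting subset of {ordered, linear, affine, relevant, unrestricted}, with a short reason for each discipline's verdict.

admitted by: ordered, linear, affine, relevant, unrestricted
usage: val=1; env=1; req=1; key (λ-bound)=1; acc (λ-bound)=1; ctr (λ-bound)=1; val1 (λ-bound)=1
use order (left to right): val, env, ctr, req, acc, val1, key
typing: the term checks, with type B
ordered: ✓ — one use each (val, env, req, key, acc, ctr, val1); ordered split holds
linear: ✓ — single use per variable (val, env, req, key, acc, ctr, val1)
affine: ✓ — at most one use each (val, env, req, key, acc, ctr, val1)
relevant: ✓ — every one of val, env, req, key, acc, ctr, val1 appears
unrestricted: ✓ — well-typed at B; no restrictions here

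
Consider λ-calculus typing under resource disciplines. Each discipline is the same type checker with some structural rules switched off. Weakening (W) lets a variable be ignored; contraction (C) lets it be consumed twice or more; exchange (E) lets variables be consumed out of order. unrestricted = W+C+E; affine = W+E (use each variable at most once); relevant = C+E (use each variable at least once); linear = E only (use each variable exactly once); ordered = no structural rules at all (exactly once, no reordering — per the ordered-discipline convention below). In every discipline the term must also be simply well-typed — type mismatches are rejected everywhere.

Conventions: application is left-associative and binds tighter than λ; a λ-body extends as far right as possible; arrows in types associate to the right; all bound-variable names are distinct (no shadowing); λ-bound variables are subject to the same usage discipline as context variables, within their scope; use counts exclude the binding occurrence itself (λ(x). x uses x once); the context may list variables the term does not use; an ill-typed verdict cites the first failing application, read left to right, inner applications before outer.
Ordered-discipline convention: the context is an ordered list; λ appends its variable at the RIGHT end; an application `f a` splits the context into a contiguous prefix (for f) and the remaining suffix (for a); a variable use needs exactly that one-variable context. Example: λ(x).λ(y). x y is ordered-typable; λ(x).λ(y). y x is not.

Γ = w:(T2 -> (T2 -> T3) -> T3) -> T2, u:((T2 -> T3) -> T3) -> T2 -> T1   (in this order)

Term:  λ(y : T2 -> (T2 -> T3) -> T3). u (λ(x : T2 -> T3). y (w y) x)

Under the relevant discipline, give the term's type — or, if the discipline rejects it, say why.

term : (T2 -> (T2 -> T3) -> T3) -> T2 -> T1
use counts: w: 1×; u: 1×; y (λ-bound): 2×; x (λ-bound): 1×
use order (left to right): u, y, w, y, x
typing: well-typed — term : (T2 -> (T2 -> T3) -> T3) -> T2 -> T1
summary: ordered ✗ · linear ✗ · affine ✗ · relevant ✓ · unrestricted ✓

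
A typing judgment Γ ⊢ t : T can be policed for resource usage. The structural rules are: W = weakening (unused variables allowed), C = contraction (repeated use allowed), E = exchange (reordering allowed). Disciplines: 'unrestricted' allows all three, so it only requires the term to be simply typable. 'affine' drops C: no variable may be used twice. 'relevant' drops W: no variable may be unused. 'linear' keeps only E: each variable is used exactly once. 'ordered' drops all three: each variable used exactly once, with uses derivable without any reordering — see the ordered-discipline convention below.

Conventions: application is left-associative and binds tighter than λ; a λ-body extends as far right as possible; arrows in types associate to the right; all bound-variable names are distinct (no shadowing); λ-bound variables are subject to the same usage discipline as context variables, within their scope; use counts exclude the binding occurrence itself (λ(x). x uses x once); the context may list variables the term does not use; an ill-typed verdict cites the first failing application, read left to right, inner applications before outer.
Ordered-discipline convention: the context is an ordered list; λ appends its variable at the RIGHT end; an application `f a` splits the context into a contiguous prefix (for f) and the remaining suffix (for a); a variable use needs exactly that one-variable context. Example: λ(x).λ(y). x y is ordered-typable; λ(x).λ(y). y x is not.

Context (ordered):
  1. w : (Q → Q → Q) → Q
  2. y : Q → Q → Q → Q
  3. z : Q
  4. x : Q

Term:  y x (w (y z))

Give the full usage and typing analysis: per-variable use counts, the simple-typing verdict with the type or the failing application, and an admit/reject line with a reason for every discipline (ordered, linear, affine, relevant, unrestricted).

use counts: w: 1×, y: 2×, z: 1×, x: 1×
left-to-right use order: y, x, w, y, z
typing: ✓ — Q → Q
ordered: ✗ — needs contraction — y ×2
linear: ✗ — needs contraction — y ×2
affine: ✗ — needs contraction — y ×2
relevant: ✓ — none of w, y, z, x goes unused
unrestricted: ✓ — typability at Q → Q is all that's needed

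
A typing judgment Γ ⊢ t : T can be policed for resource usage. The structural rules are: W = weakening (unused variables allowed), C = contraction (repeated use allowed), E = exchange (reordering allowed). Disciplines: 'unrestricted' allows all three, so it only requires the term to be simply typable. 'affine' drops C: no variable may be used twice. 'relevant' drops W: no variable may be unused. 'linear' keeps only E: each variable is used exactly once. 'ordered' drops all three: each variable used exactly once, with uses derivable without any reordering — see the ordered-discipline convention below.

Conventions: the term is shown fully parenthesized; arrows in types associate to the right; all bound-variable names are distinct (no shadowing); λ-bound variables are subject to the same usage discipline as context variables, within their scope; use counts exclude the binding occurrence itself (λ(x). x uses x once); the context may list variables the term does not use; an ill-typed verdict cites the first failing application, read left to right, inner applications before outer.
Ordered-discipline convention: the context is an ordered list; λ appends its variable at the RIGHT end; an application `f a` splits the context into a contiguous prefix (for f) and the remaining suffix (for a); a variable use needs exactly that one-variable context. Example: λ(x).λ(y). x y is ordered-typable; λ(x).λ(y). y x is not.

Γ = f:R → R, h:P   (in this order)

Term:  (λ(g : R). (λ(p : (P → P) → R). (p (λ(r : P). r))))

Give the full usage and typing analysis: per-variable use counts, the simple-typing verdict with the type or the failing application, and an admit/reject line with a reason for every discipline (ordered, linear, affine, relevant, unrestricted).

usage: f=0; h=0; g (λ-bound)=0; p (λ-bound)=1; r (λ-bound)=1
left-to-right use order: p, r
typing: ✓ — R → ((P → P) → R) → R
ordered: ✗ — needs weakening: f, h, g unused
linear: ✗ — needs weakening: f, h, g unused
affine: ✓ — at most one use each (f, h, g, p, r)
relevant: ✗ — needs weakening: f, h, g unused
unrestricted: ✓ — type-checks (R → ((P → P) → R) → R) and nothing is barred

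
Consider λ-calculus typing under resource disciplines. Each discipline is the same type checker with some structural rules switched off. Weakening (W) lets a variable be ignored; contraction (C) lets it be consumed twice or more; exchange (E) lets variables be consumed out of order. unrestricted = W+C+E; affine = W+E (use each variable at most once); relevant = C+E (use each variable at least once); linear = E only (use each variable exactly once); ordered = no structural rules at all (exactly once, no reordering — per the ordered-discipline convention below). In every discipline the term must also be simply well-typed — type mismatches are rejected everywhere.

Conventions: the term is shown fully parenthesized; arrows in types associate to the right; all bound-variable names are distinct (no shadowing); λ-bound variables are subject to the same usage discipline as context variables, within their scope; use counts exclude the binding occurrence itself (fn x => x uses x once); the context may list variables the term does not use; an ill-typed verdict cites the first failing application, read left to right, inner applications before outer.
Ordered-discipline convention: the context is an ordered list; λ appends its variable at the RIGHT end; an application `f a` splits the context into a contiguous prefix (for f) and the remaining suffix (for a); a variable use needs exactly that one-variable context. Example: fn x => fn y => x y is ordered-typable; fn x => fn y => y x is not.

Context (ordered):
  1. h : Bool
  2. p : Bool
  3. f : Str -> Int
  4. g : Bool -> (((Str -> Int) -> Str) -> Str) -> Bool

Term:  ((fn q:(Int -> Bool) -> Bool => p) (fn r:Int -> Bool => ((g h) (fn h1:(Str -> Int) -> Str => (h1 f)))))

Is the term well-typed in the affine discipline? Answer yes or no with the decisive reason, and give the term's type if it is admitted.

yes — at most one use each (h, p, f, g, q, r, h1); term : Bool
usage: h: 1×; p: 1×; f: 1×; g: 1×; q [bound]: 0×; r [bound]: 0×; h1 [bound]: 1×
left-to-right use order: p, g, h, h1, f
typing: the term checks, with type Bool
summary: ordered ✗; linear ✗; affine ✓; relevant ✗; unrestricted ✓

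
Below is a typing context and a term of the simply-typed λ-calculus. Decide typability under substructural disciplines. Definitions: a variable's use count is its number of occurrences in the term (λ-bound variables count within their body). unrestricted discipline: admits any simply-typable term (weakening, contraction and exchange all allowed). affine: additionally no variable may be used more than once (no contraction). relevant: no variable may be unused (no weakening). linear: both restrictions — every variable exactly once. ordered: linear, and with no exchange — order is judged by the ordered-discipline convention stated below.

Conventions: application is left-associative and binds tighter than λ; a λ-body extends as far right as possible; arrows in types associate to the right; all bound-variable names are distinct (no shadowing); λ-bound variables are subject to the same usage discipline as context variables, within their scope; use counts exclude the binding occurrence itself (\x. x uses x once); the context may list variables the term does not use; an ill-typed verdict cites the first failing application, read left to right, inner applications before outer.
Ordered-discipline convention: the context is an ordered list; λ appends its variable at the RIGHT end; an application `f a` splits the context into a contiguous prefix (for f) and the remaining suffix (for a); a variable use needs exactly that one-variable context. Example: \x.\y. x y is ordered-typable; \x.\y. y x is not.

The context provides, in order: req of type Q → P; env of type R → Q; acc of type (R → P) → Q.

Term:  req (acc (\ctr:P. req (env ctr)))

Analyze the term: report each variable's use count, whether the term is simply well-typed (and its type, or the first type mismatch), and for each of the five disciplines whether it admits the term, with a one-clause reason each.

usage: req: 2×, env: 1×, acc: 1×, ctr (λ-bound): 1×
uses in reading order: req, acc, req, env, ctr
typing: ill-typed: an application expects R but receives P
ordered: ✗, the type mismatch rejects it
linear: ✗, not simply typable
affine: ✗, fails simple typing
relevant: ✗, a type mismatch blocks all five
unrestricted: ✗, the type mismatch rejects it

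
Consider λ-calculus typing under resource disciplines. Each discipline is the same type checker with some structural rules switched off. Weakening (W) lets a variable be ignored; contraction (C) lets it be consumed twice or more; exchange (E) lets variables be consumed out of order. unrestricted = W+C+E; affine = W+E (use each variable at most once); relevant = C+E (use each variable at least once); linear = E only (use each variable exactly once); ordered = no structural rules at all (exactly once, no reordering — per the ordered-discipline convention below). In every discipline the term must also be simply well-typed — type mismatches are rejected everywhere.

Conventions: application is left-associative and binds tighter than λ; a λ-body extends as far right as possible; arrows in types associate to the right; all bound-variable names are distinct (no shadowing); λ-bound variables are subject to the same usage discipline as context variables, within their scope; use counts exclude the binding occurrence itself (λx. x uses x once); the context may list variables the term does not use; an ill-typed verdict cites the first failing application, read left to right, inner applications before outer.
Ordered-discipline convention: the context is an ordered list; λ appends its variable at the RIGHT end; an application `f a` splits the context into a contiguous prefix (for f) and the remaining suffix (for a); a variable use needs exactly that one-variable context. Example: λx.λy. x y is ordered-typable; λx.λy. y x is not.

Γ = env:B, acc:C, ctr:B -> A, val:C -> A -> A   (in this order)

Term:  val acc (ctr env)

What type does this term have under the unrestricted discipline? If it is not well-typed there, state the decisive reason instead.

term : A
variable uses: env ×1; acc ×1; ctr ×1; val ×1
left-to-right use order: val, acc, ctr, env
typing: well-typed — term : A
all disciplines: ordered ✗ · linear ✓ · affine ✓ · relevant ✓ · unrestricted ✓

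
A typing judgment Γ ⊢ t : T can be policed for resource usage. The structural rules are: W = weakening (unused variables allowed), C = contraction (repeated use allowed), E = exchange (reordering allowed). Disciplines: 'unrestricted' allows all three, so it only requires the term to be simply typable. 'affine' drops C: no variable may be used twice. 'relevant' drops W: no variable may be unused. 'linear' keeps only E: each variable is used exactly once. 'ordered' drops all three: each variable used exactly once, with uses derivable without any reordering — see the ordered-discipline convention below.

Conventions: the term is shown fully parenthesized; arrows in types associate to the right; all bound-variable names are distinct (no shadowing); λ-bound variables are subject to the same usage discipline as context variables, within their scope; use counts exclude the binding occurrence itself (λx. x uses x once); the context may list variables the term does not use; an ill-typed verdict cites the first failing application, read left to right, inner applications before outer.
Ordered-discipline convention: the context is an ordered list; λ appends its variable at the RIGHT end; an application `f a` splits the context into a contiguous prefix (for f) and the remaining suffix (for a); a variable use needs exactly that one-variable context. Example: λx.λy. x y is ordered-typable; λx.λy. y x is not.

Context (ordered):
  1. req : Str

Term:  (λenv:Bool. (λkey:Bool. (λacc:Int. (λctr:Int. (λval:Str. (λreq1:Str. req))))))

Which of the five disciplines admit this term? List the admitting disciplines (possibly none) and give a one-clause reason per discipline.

accepted by: affine, unrestricted
counts: req ×1, env (λ-bound) ×0, key (λ-bound) ×0, acc (λ-bound) ×0, ctr (λ-bound) ×0, val (λ-bound) ×0, req1 (λ-bound) ×0
use order (left to right): req
typing: the term checks, with type Bool -> Bool -> Int -> Int -> Str -> Str -> Str
ordered: ✗ — unused: env, key, acc, ctr, val, req1 — weakening required
linear: ✗ — unused: env, key, acc, ctr, val, req1 — weakening required
affine: ✓ — at most one use each (req, env, key, acc, ctr, val, req1)
relevant: ✗ — unused: env, key, acc, ctr, val, req1 — weakening required
unrestricted: ✓ — type-checks (Bool -> Bool -> Int -> Int -> Str -> Str -> Str) and nothing is barred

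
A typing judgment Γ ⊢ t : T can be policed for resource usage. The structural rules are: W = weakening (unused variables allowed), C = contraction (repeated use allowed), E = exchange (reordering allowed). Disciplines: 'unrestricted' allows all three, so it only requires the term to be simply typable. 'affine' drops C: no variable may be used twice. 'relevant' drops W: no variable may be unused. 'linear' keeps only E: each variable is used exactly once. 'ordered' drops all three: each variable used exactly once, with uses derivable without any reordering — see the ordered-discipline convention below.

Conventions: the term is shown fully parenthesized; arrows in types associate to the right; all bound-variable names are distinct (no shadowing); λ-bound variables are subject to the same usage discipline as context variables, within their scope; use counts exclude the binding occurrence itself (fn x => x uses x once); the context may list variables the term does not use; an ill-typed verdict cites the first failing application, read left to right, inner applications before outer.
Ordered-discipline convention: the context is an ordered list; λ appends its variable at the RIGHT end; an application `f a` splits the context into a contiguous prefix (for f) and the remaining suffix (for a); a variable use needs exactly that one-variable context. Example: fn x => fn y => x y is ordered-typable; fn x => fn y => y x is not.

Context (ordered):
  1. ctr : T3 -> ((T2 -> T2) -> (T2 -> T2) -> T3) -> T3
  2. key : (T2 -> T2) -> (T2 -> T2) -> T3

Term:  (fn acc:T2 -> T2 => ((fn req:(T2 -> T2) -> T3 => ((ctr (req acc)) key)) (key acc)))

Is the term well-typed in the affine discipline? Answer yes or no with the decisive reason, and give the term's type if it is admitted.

no — uses contraction: key ×2, acc ×2
usage: ctr: 1×; key: 2×; acc [bound]: 2×; req [bound]: 1×
left-to-right use order: ctr, req, acc, key, key, acc
typing: ✓ — (T2 -> T2) -> T3
all disciplines: ordered ✗ · linear ✗ · affine ✗ · relevant ✓ · unrestricted ✓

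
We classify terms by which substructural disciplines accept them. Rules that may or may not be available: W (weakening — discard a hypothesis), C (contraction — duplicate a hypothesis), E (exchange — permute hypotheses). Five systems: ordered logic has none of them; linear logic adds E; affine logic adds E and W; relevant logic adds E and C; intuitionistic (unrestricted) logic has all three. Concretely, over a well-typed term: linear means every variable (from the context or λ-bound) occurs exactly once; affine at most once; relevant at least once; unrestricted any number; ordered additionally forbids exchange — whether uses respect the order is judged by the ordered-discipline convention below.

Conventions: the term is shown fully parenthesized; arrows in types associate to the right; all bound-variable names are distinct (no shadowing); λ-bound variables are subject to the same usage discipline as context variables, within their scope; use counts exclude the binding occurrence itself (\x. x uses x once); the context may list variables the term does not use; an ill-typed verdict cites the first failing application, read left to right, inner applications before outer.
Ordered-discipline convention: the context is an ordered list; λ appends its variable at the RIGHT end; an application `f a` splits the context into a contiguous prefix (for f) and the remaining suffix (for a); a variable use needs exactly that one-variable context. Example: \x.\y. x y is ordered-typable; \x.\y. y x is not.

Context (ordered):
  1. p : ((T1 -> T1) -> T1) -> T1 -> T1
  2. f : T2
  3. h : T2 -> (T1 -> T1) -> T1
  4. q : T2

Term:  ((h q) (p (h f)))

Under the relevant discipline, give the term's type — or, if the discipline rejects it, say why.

term : T1
use counts: p=1, f=1, h=2, q=1
use order (left to right): h, q, p, h, f
typing: well-typed at T1
summary: ordered ✗, linear ✗, affine ✗, relevant ✓, unrestricted ✓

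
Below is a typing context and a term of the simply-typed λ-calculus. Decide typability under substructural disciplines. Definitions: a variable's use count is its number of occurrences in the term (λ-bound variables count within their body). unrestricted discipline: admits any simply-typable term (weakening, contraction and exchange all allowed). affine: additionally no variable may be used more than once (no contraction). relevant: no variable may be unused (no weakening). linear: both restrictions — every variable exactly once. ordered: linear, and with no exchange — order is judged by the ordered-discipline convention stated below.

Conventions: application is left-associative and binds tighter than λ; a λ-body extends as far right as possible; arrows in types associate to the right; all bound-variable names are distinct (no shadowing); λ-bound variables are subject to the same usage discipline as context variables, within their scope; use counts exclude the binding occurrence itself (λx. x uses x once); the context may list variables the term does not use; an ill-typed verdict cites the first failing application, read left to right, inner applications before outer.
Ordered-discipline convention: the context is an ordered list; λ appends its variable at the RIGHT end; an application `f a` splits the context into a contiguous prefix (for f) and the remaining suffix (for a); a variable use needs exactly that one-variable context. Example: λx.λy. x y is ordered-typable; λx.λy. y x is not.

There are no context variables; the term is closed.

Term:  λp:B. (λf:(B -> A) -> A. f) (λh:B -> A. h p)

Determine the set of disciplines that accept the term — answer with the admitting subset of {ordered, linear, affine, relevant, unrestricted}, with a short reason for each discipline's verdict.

accepted by: linear, affine, relevant, unrestricted
counts: p (λ-bound): 1, f (λ-bound): 1, h (λ-bound): 1
order of uses: f, h, p
typing: ✓ — B -> (B -> A) -> A
ordered ✗ (needs exchange: uses follow f, h, p)
linear ✓ (each of p, f, h used exactly once)
affine ✓ (no duplicate uses among p, f, h)
relevant ✓ (at least one use each (p, f, h))
unrestricted ✓ (well-typed at B -> (B -> A) -> A; no restrictions here)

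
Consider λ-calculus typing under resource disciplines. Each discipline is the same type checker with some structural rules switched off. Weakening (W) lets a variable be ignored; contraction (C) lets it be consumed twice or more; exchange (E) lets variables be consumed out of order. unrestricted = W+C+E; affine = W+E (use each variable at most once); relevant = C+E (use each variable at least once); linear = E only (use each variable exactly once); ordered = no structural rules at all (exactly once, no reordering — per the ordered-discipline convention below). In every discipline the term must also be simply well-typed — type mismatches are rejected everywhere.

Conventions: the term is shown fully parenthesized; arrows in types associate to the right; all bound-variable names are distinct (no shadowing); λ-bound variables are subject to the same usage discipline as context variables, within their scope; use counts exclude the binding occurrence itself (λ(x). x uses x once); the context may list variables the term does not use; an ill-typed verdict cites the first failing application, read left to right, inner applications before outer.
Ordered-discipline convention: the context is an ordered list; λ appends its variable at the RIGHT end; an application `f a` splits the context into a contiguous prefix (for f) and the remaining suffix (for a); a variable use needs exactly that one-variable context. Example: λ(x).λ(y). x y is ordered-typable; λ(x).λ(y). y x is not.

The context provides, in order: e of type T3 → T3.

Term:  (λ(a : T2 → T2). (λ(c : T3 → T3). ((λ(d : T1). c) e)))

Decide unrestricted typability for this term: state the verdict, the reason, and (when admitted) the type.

no — the type mismatch rejects it
use counts: e: 1×; a (λ-bound): 0×; c (λ-bound): 1×; d (λ-bound): 0×
use order (left to right): c, e
typing: ill-typed: an application expects T1 but receives T3 → T3
across the five disciplines: ordered ✗ · linear ✗ · affine ✗ · relevant ✗ · unrestricted ✗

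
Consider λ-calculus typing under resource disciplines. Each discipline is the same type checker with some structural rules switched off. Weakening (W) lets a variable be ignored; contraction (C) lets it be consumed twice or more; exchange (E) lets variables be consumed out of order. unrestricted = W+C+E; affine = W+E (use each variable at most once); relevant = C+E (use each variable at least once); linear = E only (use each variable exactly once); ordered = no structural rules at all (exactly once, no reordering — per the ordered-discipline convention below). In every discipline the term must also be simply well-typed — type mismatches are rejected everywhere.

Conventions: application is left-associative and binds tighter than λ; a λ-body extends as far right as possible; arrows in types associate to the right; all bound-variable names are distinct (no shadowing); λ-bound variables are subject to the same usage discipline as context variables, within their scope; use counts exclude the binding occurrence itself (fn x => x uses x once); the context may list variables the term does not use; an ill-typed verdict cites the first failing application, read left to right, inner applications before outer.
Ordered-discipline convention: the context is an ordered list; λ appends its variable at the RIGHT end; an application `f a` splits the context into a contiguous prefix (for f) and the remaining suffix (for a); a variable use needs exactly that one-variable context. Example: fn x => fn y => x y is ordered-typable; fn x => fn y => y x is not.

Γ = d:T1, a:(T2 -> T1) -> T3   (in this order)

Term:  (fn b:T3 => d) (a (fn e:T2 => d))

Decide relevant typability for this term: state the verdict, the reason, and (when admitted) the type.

no — b, e never used (weakening)
variable uses: d: 2×, a: 1×, b (bound): 0×, e (bound): 0×
use order (left to right): d, a, d
typing: well-typed — term : T1
per-discipline verdicts: ordered ✗ · linear ✗ · affine ✗ · relevant ✗ · unrestricted ✓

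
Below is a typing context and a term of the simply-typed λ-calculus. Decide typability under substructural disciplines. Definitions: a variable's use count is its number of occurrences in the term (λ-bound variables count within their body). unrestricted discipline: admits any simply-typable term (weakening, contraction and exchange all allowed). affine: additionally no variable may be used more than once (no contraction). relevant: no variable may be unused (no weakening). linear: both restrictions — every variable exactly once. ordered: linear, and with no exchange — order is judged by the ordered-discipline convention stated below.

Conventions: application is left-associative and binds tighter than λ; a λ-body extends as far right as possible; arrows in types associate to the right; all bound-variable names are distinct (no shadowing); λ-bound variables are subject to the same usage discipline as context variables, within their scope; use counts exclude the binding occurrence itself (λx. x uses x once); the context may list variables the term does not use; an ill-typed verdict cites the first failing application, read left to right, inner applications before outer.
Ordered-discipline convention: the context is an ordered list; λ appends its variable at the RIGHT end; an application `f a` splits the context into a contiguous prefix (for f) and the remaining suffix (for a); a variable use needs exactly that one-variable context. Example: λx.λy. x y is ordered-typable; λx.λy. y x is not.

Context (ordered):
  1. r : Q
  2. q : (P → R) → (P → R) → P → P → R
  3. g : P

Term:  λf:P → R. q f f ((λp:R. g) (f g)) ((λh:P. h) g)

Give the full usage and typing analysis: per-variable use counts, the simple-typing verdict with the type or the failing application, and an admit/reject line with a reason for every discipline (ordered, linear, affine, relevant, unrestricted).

usage: r=0; q=1; g=3; f (λ-bound)=3; p (λ-bound)=0; h (λ-bound)=1
use order (left to right): q, f, f, g, f, g, h, g
typing: well-typed at (P → R) → R
ordered: ✗ — uses contraction: g ×3, f ×3; r, p never used (weakening)
linear: ✗ — uses contraction: g ×3, f ×3; r, p never used (weakening)
affine: ✗ — uses contraction: g ×3, f ×3
relevant: ✗ — r, p never used (weakening)
unrestricted: ✓ — well-typed at (P → R) → R; no restrictions here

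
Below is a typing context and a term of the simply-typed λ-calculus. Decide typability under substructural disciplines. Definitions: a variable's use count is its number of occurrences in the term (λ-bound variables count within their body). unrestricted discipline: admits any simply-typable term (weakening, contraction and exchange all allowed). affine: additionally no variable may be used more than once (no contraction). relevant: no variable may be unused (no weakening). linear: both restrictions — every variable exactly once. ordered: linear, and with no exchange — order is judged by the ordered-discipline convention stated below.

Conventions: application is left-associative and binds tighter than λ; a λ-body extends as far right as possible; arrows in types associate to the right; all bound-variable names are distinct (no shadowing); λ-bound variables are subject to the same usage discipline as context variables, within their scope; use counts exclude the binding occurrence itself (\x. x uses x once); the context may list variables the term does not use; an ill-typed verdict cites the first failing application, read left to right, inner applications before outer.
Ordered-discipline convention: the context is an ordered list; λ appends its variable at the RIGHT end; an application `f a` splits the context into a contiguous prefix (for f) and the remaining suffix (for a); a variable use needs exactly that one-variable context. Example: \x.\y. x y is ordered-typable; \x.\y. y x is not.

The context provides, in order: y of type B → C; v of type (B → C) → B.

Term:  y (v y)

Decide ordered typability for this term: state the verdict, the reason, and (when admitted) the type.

no — repeated use of y ×2
variable uses: y: 2; v: 1
left-to-right use order: y, v, y
typing: ✓ — C
all disciplines: ordered ✗, linear ✗, affine ✗, relevant ✓, unrestricted ✓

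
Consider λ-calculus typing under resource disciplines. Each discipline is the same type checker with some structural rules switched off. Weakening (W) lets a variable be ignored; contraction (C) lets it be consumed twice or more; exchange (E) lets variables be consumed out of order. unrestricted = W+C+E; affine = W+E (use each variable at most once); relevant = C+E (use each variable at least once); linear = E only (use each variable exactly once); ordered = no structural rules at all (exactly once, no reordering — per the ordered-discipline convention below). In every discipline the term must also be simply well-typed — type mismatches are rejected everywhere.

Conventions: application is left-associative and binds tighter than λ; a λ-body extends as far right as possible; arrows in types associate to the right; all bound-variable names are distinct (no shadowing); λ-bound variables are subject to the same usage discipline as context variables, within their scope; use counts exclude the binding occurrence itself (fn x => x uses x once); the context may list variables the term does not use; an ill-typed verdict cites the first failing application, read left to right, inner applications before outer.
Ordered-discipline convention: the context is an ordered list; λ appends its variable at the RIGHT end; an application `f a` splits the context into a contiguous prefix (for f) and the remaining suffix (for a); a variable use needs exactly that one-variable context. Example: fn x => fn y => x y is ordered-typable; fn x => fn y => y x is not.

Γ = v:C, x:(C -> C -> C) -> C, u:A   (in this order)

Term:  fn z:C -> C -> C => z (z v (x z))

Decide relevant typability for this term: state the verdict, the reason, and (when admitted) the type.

no — unused: u — weakening required
counts: v: 1; x: 1; u: 0; z (λ-bound): 3
use order (left to right): z, z, v, x, z
typing: ✓ — (C -> C -> C) -> C -> C
across the five disciplines: ordered ✗ · linear ✗ · affine ✗ · relevant ✗ · unrestricted ✓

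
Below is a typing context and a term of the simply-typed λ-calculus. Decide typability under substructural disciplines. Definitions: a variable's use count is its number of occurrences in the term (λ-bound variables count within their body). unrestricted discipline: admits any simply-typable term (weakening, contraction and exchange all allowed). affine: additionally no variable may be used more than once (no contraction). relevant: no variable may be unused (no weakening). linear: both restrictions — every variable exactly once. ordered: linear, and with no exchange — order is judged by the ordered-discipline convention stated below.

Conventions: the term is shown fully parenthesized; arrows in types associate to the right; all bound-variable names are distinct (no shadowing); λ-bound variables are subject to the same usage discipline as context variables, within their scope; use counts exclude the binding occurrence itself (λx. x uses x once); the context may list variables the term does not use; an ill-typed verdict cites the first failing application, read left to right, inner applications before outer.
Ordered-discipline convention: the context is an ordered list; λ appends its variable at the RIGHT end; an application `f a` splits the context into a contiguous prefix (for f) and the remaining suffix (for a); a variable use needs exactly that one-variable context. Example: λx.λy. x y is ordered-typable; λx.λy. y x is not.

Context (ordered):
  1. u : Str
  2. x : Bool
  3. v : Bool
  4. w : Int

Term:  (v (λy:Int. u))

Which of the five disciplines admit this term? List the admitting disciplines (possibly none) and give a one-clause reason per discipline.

admitted in: none
counts: u: 1; x: 0; v: 1; w: 0; y [bound]: 0
uses in reading order: v, u
typing: ill-typed: non-function type Bool applied to an argument
ordered ✗ (a type mismatch blocks all five)
linear ✗ (the type mismatch rejects it)
affine ✗ (not simply typable)
relevant ✗ (fails simple typing)
unrestricted ✗ (a type mismatch blocks all five)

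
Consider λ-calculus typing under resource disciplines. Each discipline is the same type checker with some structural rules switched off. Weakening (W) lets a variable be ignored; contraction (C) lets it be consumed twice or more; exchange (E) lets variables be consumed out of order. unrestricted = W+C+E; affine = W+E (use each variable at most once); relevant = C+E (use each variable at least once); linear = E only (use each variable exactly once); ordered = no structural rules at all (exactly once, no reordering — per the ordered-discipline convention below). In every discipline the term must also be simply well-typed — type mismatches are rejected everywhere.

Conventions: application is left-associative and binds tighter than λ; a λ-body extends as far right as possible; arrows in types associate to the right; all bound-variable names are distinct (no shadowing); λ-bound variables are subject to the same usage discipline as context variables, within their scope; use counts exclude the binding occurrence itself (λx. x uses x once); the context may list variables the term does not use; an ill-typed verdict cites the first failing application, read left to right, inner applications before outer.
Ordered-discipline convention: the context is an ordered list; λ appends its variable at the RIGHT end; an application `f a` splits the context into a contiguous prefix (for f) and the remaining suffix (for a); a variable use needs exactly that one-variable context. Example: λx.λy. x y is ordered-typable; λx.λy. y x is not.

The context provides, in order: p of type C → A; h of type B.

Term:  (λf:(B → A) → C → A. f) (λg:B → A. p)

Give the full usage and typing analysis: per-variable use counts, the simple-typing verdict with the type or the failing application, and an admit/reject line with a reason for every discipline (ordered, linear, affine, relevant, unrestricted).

usage: p: 1×, h: 0×, f (λ-bound): 1×, g (λ-bound): 0×
uses in reading order: f, p
typing: ✓ — (B → A) → C → A
ordered: ✗ — h, g left unused
linear: ✗ — h, g left unused
affine: ✓ — no duplicate uses among p, h, f, g
relevant: ✗ — h, g left unused
unrestricted: ✓ — well-typed at (B → A) → C → A; no restrictions here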